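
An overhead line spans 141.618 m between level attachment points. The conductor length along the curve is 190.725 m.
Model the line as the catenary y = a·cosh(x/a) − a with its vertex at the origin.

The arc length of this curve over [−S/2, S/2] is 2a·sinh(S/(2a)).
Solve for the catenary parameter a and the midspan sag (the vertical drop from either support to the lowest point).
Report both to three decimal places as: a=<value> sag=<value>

seed: a₀ = √(S³/(24(L−S))) = √(141.618³/(24·49.107)) = 49.090829
iter 1: u=1.442408  f(a)=+5.369e+00  f'(a)=-2.449e+00  a ← 49.090829 − (+5.369e+00/-2.449e+00) = 51.283089
iter 2: u=1.380748  f(a)=+3.806e-01  f'(a)=-2.113e+00  a ← 51.283089 − (+3.806e-01/-2.113e+00) = 51.463203
iter 3: u=1.375915  f(a)=+2.235e-03  f'(a)=-2.088e+00  a ← 51.463203 − (+2.235e-03/-2.088e+00) = 51.464274
iter 4: u=1.375887  f(a)=+7.809e-08  f'(a)=-2.088e+00  a ← 51.464274 − (+7.809e-08/-2.088e+00) = 51.464274
iter 5: u=1.375887  f(a)=+5.684e-14  f'(a)=-2.088e+00  a ← 51.464274 − (+5.684e-14/-2.088e+00) = 51.464274
converged: |Δa| < 1e-12 after 5 iterations
sag = a·(cosh(S/(2a)) − 1) = 51.464274·(cosh(1.375887) − 1) = 56.898902
T_max/T_min = cosh(S/(2a)) = 2.105600

a=51.464 sag=56.899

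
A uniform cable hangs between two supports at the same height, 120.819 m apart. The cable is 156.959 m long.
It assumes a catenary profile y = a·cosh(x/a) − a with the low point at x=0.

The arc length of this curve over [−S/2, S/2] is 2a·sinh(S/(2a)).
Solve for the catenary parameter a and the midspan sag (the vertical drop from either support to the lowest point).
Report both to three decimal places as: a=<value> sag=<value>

seed: a₀ = √(S³/(24(L−S))) = √(120.819³/(24·36.140)) = 45.092380
iter 1: u=1.339683  f(a)=+3.385e+00  f'(a)=-1.910e+00  a ← 45.092380 − (+3.385e+00/-1.910e+00) = 46.865036
iter 2: u=1.289010  f(a)=+2.099e-01  f'(a)=-1.680e+00  a ← 46.865036 − (+2.099e-01/-1.680e+00) = 46.989980
iter 3: u=1.285583  f(a)=+9.244e-04  f'(a)=-1.665e+00  a ← 46.989980 − (+9.244e-04/-1.665e+00) = 46.990535
iter 4: u=1.285567  f(a)=+1.811e-08  f'(a)=-1.665e+00  a ← 46.990535 − (+1.811e-08/-1.665e+00) = 46.990535
iter 5: u=1.285567  f(a)=+0.000e+00  f'(a)=-1.665e+00  a ← 46.990535 − (+0.000e+00/-1.665e+00) = 46.990535
converged: |Δa| < 1e-12 after 5 iterations
sag = a·(cosh(S/(2a)) − 1) = 46.990535·(cosh(1.285567) − 1) = 44.481550
T_max/T_min = cosh(S/(2a)) = 1.946607

a=46.991 sag=44.482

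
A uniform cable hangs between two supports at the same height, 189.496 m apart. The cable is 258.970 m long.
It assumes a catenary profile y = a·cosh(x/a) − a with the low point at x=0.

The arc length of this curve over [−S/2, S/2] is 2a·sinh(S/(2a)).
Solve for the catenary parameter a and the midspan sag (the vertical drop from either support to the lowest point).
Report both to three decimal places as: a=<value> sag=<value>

seed: a₀ = √(S³/(24(L−S))) = √(189.496³/(24·69.474)) = 63.882705
iter 1: u=1.483156  f(a)=+8.054e+00  f'(a)=-2.693e+00  a ← 63.882705 − (+8.054e+00/-2.693e+00) = 66.873781
iter 2: u=1.416818  f(a)=+6.002e-01  f'(a)=-2.305e+00  a ← 66.873781 − (+6.002e-01/-2.305e+00) = 67.134169
iter 3: u=1.411323  f(a)=+3.926e-03  f'(a)=-2.275e+00  a ← 67.134169 − (+3.926e-03/-2.275e+00) = 67.135895
iter 4: u=1.411287  f(a)=+1.705e-07  f'(a)=-2.275e+00  a ← 67.135895 − (+1.705e-07/-2.275e+00) = 67.135895
iter 5: u=1.411287  f(a)=+0.000e+00  f'(a)=-2.275e+00  a ← 67.135895 − (+0.000e+00/-2.275e+00) = 67.135895
converged: |Δa| < 1e-12 after 5 iterations
sag = a·(cosh(S/(2a)) − 1) = 67.135895·(cosh(1.411287) − 1) = 78.718805
T_max/T_min = cosh(S/(2a)) = 2.172529

a=67.136 sag=78.719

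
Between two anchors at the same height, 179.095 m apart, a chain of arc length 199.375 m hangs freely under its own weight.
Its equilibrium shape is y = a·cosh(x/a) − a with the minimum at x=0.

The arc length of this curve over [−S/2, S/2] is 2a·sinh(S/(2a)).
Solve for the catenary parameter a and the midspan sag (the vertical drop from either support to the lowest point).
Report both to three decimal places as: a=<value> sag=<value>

seed: a₀ = √(S³/(24(L−S))) = √(179.095³/(24·20.280)) = 108.638959
iter 1: u=0.824267  f(a)=+7.002e-01  f'(a)=-3.993e-01  a ← 108.638959 − (+7.002e-01/-3.993e-01) = 110.392316
iter 2: u=0.811175  f(a)=+1.731e-02  f'(a)=-3.798e-01  a ← 110.392316 − (+1.731e-02/-3.798e-01) = 110.437893
iter 3: u=0.810840  f(a)=+1.118e-05  f'(a)=-3.793e-01  a ← 110.437893 − (+1.118e-05/-3.793e-01) = 110.437922
iter 4: u=0.810840  f(a)=+4.718e-12  f'(a)=-3.793e-01  a ← 110.437922 − (+4.718e-12/-3.793e-01) = 110.437922
converged: |Δa| < 1e-12 after 4 iterations
sag = a·(cosh(S/(2a)) − 1) = 110.437922·(cosh(0.810840) − 1) = 38.337520
T_max/T_min = cosh(S/(2a)) = 1.347141

a=110.438 sag=38.338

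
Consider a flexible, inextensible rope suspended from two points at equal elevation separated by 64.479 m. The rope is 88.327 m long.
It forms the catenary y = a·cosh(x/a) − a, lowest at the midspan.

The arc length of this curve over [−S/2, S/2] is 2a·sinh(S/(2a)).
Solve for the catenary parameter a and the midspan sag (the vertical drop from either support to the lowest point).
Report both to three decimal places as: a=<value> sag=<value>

a=22.753 sag=26.927

seed: a₀ = √(S³/(24(L−S))) = √(64.479³/(24·23.848)) = 21.641923
iter 1: u=1.489678  f(a)=+2.790e+00  f'(a)=-2.733e+00  a ← 21.641923 − (+2.790e+00/-2.733e+00) = 22.662768
iter 2: u=1.422576  f(a)=+2.096e-01  f'(a)=-2.337e+00  a ← 22.662768 − (+2.096e-01/-2.337e+00) = 22.752452
iter 3: u=1.416968  f(a)=+1.395e-03  f'(a)=-2.306e+00  a ← 22.752452 − (+1.395e-03/-2.306e+00) = 22.753057
iter 4: u=1.416930  f(a)=+6.265e-08  f'(a)=-2.306e+00  a ← 22.753057 − (+6.265e-08/-2.306e+00) = 22.753057
iter 5: u=1.416930  f(a)=+1.421e-14  f'(a)=-2.306e+00  a ← 22.753057 − (+1.421e-14/-2.306e+00) = 22.753057
converged: |Δa| < 1e-12 after 5 iterations
sag = a·(cosh(S/(2a)) − 1) = 22.753057·(cosh(1.416930) − 1) = 26.927083
T_max/T_min = cosh(S/(2a)) = 2.183449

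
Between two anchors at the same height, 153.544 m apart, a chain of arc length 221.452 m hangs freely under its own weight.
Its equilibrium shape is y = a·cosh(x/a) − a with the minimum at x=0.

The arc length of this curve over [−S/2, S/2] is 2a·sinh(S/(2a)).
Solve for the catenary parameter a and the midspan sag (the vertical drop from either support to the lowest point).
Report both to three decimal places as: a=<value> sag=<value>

seed: a₀ = √(S³/(24(L−S))) = √(153.544³/(24·67.908)) = 47.128453
iter 1: u=1.628995  f(a)=+9.601e+00  f'(a)=-3.723e+00  a ← 47.128453 − (+9.601e+00/-3.723e+00) = 49.707463
iter 2: u=1.544476  f(a)=+8.444e-01  f'(a)=-3.094e+00  a ← 49.707463 − (+8.444e-01/-3.094e+00) = 49.980371
iter 3: u=1.536043  f(a)=+7.924e-03  f'(a)=-3.036e+00  a ← 49.980371 − (+7.924e-03/-3.036e+00) = 49.982980
iter 4: u=1.535963  f(a)=+7.122e-07  f'(a)=-3.036e+00  a ← 49.982980 − (+7.122e-07/-3.036e+00) = 49.982981
iter 5: u=1.535963  f(a)=+0.000e+00  f'(a)=-3.036e+00  a ← 49.982981 − (+0.000e+00/-3.036e+00) = 49.982981
converged: |Δa| < 1e-12 after 5 iterations
sag = a·(cosh(S/(2a)) − 1) = 49.982981·(cosh(1.535963) − 1) = 71.501773
T_max/T_min = cosh(S/(2a)) = 2.430522

a=49.983 sag=71.502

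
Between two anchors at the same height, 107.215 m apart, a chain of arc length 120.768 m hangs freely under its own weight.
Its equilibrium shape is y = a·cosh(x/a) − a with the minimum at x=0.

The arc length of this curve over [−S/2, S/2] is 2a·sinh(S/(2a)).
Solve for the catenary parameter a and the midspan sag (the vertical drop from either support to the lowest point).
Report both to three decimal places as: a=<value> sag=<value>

seed: a₀ = √(S³/(24(L−S))) = √(107.215³/(24·13.553)) = 61.554525
iter 1: u=0.870895  f(a)=+5.233e-01  f'(a)=-4.747e-01  a ← 61.554525 − (+5.233e-01/-4.747e-01) = 62.657067
iter 2: u=0.855570  f(a)=+1.439e-02  f'(a)=-4.489e-01  a ← 62.657067 − (+1.439e-02/-4.489e-01) = 62.689129
iter 3: u=0.855132  f(a)=+1.157e-05  f'(a)=-4.482e-01  a ← 62.689129 − (+1.157e-05/-4.482e-01) = 62.689155
iter 4: u=0.855132  f(a)=+7.489e-12  f'(a)=-4.482e-01  a ← 62.689155 − (+7.489e-12/-4.482e-01) = 62.689155
converged: |Δa| < 1e-12 after 4 iterations
sag = a·(cosh(S/(2a)) − 1) = 62.689155·(cosh(0.855132) − 1) = 24.351971
T_max/T_min = cosh(S/(2a)) = 1.388456

a=62.689 sag=24.352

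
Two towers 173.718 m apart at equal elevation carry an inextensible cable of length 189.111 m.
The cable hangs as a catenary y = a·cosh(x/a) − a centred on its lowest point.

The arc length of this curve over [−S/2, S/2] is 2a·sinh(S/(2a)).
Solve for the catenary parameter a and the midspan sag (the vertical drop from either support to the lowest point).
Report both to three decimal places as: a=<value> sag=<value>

seed: a₀ = √(S³/(24(L−S))) = √(173.718³/(24·15.393)) = 119.124194
iter 1: u=0.729147  f(a)=+4.144e-01  f'(a)=-2.724e-01  a ← 119.124194 − (+4.144e-01/-2.724e-01) = 120.645288
iter 2: u=0.719954  f(a)=+8.071e-03  f'(a)=-2.619e-01  a ← 120.645288 − (+8.071e-03/-2.619e-01) = 120.676103
iter 3: u=0.719770  f(a)=+3.196e-06  f'(a)=-2.617e-01  a ← 120.676103 − (+3.196e-06/-2.617e-01) = 120.676115
iter 4: u=0.719770  f(a)=+5.116e-13  f'(a)=-2.617e-01  a ← 120.676115 − (+5.116e-13/-2.617e-01) = 120.676115
converged: |Δa| < 1e-12 after 4 iterations
sag = a·(cosh(S/(2a)) − 1) = 120.676115·(cosh(0.719770) − 1) = 32.632291
T_max/T_min = cosh(S/(2a)) = 1.270412

a=120.676 sag=32.632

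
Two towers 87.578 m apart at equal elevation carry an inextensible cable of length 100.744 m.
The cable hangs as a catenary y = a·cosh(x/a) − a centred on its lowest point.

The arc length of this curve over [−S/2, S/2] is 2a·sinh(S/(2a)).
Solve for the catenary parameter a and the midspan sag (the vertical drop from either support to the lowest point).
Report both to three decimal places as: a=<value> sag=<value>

a=47.112 sag=21.858

seed: a₀ = √(S³/(24(L−S))) = √(87.578³/(24·13.166)) = 46.106270
iter 1: u=0.949741  f(a)=+6.067e-01  f'(a)=-6.243e-01  a ← 46.106270 − (+6.067e-01/-6.243e-01) = 47.078058
iter 2: u=0.930136  f(a)=+1.971e-02  f'(a)=-5.843e-01  a ← 47.078058 − (+1.971e-02/-5.843e-01) = 47.111792
iter 3: u=0.929470  f(a)=+2.236e-05  f'(a)=-5.830e-01  a ← 47.111792 − (+2.236e-05/-5.830e-01) = 47.111830
iter 4: u=0.929469  f(a)=+2.881e-11  f'(a)=-5.830e-01  a ← 47.111830 − (+2.881e-11/-5.830e-01) = 47.111830
iter 5: u=0.929469  f(a)=+1.421e-14  f'(a)=-5.830e-01  a ← 47.111830 − (+1.421e-14/-5.830e-01) = 47.111830
converged: |Δa| < 1e-12 after 5 iterations
sag = a·(cosh(S/(2a)) − 1) = 47.111830·(cosh(0.929469) − 1) = 21.858184
T_max/T_min = cosh(S/(2a)) = 1.463964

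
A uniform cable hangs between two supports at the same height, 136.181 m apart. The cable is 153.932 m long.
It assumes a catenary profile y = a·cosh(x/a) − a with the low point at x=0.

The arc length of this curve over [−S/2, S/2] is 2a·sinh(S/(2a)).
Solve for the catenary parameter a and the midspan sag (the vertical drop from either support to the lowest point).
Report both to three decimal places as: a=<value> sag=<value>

a=78.456 sag=31.449

seed: a₀ = √(S³/(24(L−S))) = √(136.181³/(24·17.751)) = 76.994153
iter 1: u=0.884359  f(a)=+7.072e-01  f'(a)=-4.982e-01  a ← 76.994153 − (+7.072e-01/-4.982e-01) = 78.413733
iter 2: u=0.868349  f(a)=+2.003e-02  f'(a)=-4.703e-01  a ← 78.413733 − (+2.003e-02/-4.703e-01) = 78.456328
iter 3: u=0.867878  f(a)=+1.711e-05  f'(a)=-4.695e-01  a ← 78.456328 − (+1.711e-05/-4.695e-01) = 78.456364
iter 4: u=0.867877  f(a)=+1.253e-11  f'(a)=-4.695e-01  a ← 78.456364 − (+1.253e-11/-4.695e-01) = 78.456364
converged: |Δa| < 1e-12 after 4 iterations
sag = a·(cosh(S/(2a)) − 1) = 78.456364·(cosh(0.867877) − 1) = 31.448896
T_max/T_min = cosh(S/(2a)) = 1.400846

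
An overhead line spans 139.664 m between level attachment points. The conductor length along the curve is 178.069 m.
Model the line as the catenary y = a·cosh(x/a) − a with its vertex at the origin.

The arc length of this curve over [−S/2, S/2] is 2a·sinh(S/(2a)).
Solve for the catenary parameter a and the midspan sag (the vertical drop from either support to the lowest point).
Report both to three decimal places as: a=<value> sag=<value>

a=56.480 sag=48.958

seed: a₀ = √(S³/(24(L−S))) = √(139.664³/(24·38.405)) = 54.365978
iter 1: u=1.284480  f(a)=+3.296e+00  f'(a)=-1.660e+00  a ← 54.365978 − (+3.296e+00/-1.660e+00) = 56.351134
iter 2: u=1.239230  f(a)=+1.891e-01  f'(a)=-1.475e+00  a ← 56.351134 − (+1.891e-01/-1.475e+00) = 56.479381
iter 3: u=1.236416  f(a)=+7.065e-04  f'(a)=-1.464e+00  a ← 56.479381 − (+7.065e-04/-1.464e+00) = 56.479863
iter 4: u=1.236405  f(a)=+9.944e-09  f'(a)=-1.464e+00  a ← 56.479863 − (+9.944e-09/-1.464e+00) = 56.479863
iter 5: u=1.236405  f(a)=+0.000e+00  f'(a)=-1.464e+00  a ← 56.479863 − (+0.000e+00/-1.464e+00) = 56.479863
converged: |Δa| < 1e-12 after 5 iterations
sag = a·(cosh(S/(2a)) − 1) = 56.479863·(cosh(1.236405) − 1) = 48.957877
T_max/T_min = cosh(S/(2a)) = 1.866820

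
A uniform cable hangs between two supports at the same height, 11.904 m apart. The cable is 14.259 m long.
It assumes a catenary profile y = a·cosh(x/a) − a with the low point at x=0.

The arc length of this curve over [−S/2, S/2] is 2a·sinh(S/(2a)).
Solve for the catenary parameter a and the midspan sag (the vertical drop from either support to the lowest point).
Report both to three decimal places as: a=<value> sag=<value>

a=5.618 sag=3.459

seed: a₀ = √(S³/(24(L−S))) = √(11.904³/(24·2.355)) = 5.463089
iter 1: u=1.089493  f(a)=+1.438e-01  f'(a)=-9.689e-01  a ← 5.463089 − (+1.438e-01/-9.689e-01) = 5.611486
iter 2: u=1.060682  f(a)=+6.067e-03  f'(a)=-8.887e-01  a ← 5.611486 − (+6.067e-03/-8.887e-01) = 5.618312
iter 3: u=1.059393  f(a)=+1.185e-05  f'(a)=-8.852e-01  a ← 5.618312 − (+1.185e-05/-8.852e-01) = 5.618326
iter 4: u=1.059390  f(a)=+4.546e-11  f'(a)=-8.852e-01  a ← 5.618326 − (+4.546e-11/-8.852e-01) = 5.618326
iter 5: u=1.059390  f(a)=+1.776e-15  f'(a)=-8.852e-01  a ← 5.618326 − (+1.776e-15/-8.852e-01) = 5.618326
converged: |Δa| < 1e-12 after 5 iterations
sag = a·(cosh(S/(2a)) − 1) = 5.618326·(cosh(1.059390) − 1) = 3.458863
T_max/T_min = cosh(S/(2a)) = 1.615639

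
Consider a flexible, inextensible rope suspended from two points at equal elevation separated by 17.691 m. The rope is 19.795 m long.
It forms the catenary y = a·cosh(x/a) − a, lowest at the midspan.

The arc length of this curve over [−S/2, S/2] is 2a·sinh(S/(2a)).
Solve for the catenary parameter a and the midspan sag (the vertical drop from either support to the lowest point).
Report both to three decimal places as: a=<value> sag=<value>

seed: a₀ = √(S³/(24(L−S))) = √(17.691³/(24·2.104)) = 10.471288
iter 1: u=0.844739  f(a)=+7.636e-02  f'(a)=-4.313e-01  a ← 10.471288 − (+7.636e-02/-4.313e-01) = 10.648336
iter 2: u=0.830693  f(a)=+1.980e-03  f'(a)=-4.092e-01  a ← 10.648336 − (+1.980e-03/-4.092e-01) = 10.653174
iter 3: u=0.830316  f(a)=+1.409e-06  f'(a)=-4.086e-01  a ← 10.653174 − (+1.409e-06/-4.086e-01) = 10.653178
iter 4: u=0.830316  f(a)=+7.141e-13  f'(a)=-4.086e-01  a ← 10.653178 − (+7.141e-13/-4.086e-01) = 10.653178
converged: |Δa| < 1e-12 after 4 iterations
sag = a·(cosh(S/(2a)) − 1) = 10.653178·(cosh(0.830316) − 1) = 3.888167
T_max/T_min = cosh(S/(2a)) = 1.364977

a=10.653 sag=3.888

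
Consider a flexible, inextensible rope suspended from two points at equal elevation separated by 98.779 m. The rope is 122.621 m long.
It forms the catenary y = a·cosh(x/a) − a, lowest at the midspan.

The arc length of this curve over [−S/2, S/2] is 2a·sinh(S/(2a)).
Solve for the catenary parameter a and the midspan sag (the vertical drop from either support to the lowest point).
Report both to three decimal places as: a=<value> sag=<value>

a=42.451 sag=32.121

seed: a₀ = √(S³/(24(L−S))) = √(98.779³/(24·23.842)) = 41.041193
iter 1: u=1.203413  f(a)=+1.787e+00  f'(a)=-1.339e+00  a ← 41.041193 − (+1.787e+00/-1.339e+00) = 42.375821
iter 2: u=1.165511  f(a)=+9.088e-02  f'(a)=-1.206e+00  a ← 42.375821 − (+9.088e-02/-1.206e+00) = 42.451175
iter 3: u=1.163442  f(a)=+2.629e-04  f'(a)=-1.199e+00  a ← 42.451175 − (+2.629e-04/-1.199e+00) = 42.451394
iter 4: u=1.163436  f(a)=+2.213e-09  f'(a)=-1.199e+00  a ← 42.451394 − (+2.213e-09/-1.199e+00) = 42.451394
iter 5: u=1.163436  f(a)=+2.842e-14  f'(a)=-1.199e+00  a ← 42.451394 − (+2.842e-14/-1.199e+00) = 42.451394
converged: |Δa| < 1e-12 after 5 iterations
sag = a·(cosh(S/(2a)) − 1) = 42.451394·(cosh(1.163436) − 1) = 32.121378
T_max/T_min = cosh(S/(2a)) = 1.756662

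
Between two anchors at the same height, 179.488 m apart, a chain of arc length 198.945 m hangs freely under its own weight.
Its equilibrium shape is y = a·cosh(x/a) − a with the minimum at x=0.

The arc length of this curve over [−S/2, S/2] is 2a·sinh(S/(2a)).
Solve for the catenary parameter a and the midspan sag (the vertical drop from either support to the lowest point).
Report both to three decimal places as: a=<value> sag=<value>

a=113.044 sag=37.534

seed: a₀ = √(S³/(24(L−S))) = √(179.488³/(24·19.457)) = 111.278066
iter 1: u=0.806484  f(a)=+6.426e-01  f'(a)=-3.730e-01  a ← 111.278066 − (+6.426e-01/-3.730e-01) = 113.001067
iter 2: u=0.794187  f(a)=+1.523e-02  f'(a)=-3.555e-01  a ← 113.001067 − (+1.523e-02/-3.555e-01) = 113.043910
iter 3: u=0.793886  f(a)=+9.015e-06  f'(a)=-3.551e-01  a ← 113.043910 − (+9.015e-06/-3.551e-01) = 113.043936
iter 4: u=0.793886  f(a)=+3.183e-12  f'(a)=-3.551e-01  a ← 113.043936 − (+3.183e-12/-3.551e-01) = 113.043936
converged: |Δa| < 1e-12 after 4 iterations
sag = a·(cosh(S/(2a)) − 1) = 113.043936·(cosh(0.793886) − 1) = 37.533983
T_max/T_min = cosh(S/(2a)) = 1.332030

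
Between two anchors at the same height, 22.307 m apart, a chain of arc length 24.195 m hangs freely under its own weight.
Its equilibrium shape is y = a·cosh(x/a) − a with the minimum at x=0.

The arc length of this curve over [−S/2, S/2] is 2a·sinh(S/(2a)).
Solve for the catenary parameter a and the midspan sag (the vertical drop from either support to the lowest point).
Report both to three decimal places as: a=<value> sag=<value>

a=15.846 sag=4.090

seed: a₀ = √(S³/(24(L−S))) = √(22.307³/(24·1.888)) = 15.651470
iter 1: u=0.712617  f(a)=+4.852e-02  f'(a)=-2.537e-01  a ← 15.651470 − (+4.852e-02/-2.537e-01) = 15.842705
iter 2: u=0.704015  f(a)=+9.036e-04  f'(a)=-2.444e-01  a ← 15.842705 − (+9.036e-04/-2.444e-01) = 15.846403
iter 3: u=0.703851  f(a)=+3.266e-07  f'(a)=-2.442e-01  a ← 15.846403 − (+3.266e-07/-2.442e-01) = 15.846404
iter 4: u=0.703851  f(a)=+4.263e-14  f'(a)=-2.442e-01  a ← 15.846404 − (+4.263e-14/-2.442e-01) = 15.846404
converged: |Δa| < 1e-12 after 4 iterations
sag = a·(cosh(S/(2a)) − 1) = 15.846404·(cosh(0.703851) − 1) = 4.089945
T_max/T_min = cosh(S/(2a)) = 1.258099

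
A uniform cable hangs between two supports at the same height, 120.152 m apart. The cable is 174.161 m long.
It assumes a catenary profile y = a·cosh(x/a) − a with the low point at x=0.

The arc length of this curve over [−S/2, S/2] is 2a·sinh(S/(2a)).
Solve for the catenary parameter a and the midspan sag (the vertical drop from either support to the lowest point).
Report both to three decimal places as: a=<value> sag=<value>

a=38.830 sag=56.516

seed: a₀ = √(S³/(24(L−S))) = √(120.152³/(24·54.009)) = 36.581189
iter 1: u=1.642265  f(a)=+7.769e+00  f'(a)=-3.830e+00  a ← 36.581189 − (+7.769e+00/-3.830e+00) = 38.609674
iter 2: u=1.555983  f(a)=+6.930e-01  f'(a)=-3.174e+00  a ← 38.609674 − (+6.930e-01/-3.174e+00) = 38.827985
iter 3: u=1.547235  f(a)=+6.708e-03  f'(a)=-3.113e+00  a ← 38.827985 − (+6.708e-03/-3.113e+00) = 38.830139
iter 4: u=1.547149  f(a)=+6.419e-07  f'(a)=-3.113e+00  a ← 38.830139 − (+6.419e-07/-3.113e+00) = 38.830139
iter 5: u=1.547149  f(a)=+0.000e+00  f'(a)=-3.113e+00  a ← 38.830139 − (+0.000e+00/-3.113e+00) = 38.830139
converged: |Δa| < 1e-12 after 5 iterations
sag = a·(cosh(S/(2a)) − 1) = 38.830139·(cosh(1.547149) − 1) = 56.515512
T_max/T_min = cosh(S/(2a)) = 2.455455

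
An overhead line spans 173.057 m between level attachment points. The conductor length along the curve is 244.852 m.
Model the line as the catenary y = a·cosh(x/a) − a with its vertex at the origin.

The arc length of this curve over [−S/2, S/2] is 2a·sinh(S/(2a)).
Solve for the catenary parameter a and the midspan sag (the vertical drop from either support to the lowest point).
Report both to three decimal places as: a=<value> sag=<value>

a=57.976 sag=77.484

seed: a₀ = √(S³/(24(L−S))) = √(173.057³/(24·71.795)) = 54.844242
iter 1: u=1.577713  f(a)=+9.484e+00  f'(a)=-3.331e+00  a ← 54.844242 − (+9.484e+00/-3.331e+00) = 57.691790
iter 2: u=1.499841  f(a)=+7.887e-01  f'(a)=-2.798e+00  a ← 57.691790 − (+7.887e-01/-2.798e+00) = 57.973696
iter 3: u=1.492548  f(a)=+6.547e-03  f'(a)=-2.751e+00  a ← 57.973696 − (+6.547e-03/-2.751e+00) = 57.976076
iter 4: u=1.492486  f(a)=+4.595e-07  f'(a)=-2.751e+00  a ← 57.976076 − (+4.595e-07/-2.751e+00) = 57.976076
iter 5: u=1.492486  f(a)=+0.000e+00  f'(a)=-2.751e+00  a ← 57.976076 − (+0.000e+00/-2.751e+00) = 57.976076
converged: |Δa| < 1e-12 after 5 iterations
sag = a·(cosh(S/(2a)) − 1) = 57.976076·(cosh(1.492486) − 1) = 77.483700
T_max/T_min = cosh(S/(2a)) = 2.336477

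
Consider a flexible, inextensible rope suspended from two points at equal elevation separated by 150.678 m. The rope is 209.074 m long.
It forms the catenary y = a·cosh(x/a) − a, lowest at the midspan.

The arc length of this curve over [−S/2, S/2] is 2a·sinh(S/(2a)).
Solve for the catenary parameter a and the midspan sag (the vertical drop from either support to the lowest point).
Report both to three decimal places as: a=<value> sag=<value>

seed: a₀ = √(S³/(24(L−S))) = √(150.678³/(24·58.396)) = 49.405762
iter 1: u=1.524903  f(a)=+7.178e+00  f'(a)=-2.961e+00  a ← 49.405762 − (+7.178e+00/-2.961e+00) = 51.829632
iter 2: u=1.453589  f(a)=+5.620e-01  f'(a)=-2.514e+00  a ← 51.829632 − (+5.620e-01/-2.514e+00) = 52.053181
iter 3: u=1.447347  f(a)=+4.093e-03  f'(a)=-2.478e+00  a ← 52.053181 − (+4.093e-03/-2.478e+00) = 52.054833
iter 4: u=1.447301  f(a)=+2.205e-07  f'(a)=-2.477e+00  a ← 52.054833 − (+2.205e-07/-2.477e+00) = 52.054833
iter 5: u=1.447301  f(a)=-2.842e-14  f'(a)=-2.477e+00  a ← 52.054833 − (-2.842e-14/-2.477e+00) = 52.054833
converged: |Δa| < 1e-12 after 5 iterations
sag = a·(cosh(S/(2a)) − 1) = 52.054833·(cosh(1.447301) − 1) = 64.725688
T_max/T_min = cosh(S/(2a)) = 2.243414

a=52.055 sag=64.726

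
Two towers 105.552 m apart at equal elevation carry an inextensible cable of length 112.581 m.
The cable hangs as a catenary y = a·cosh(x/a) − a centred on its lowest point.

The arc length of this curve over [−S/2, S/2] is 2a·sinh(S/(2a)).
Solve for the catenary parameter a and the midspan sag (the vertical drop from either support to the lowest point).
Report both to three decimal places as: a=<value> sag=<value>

a=84.314 sag=17.064

seed: a₀ = √(S³/(24(L−S))) = √(105.552³/(24·7.029)) = 83.492470
iter 1: u=0.632105  f(a)=+1.418e-01  f'(a)=-1.752e-01  a ← 83.492470 − (+1.418e-01/-1.752e-01) = 84.301651
iter 2: u=0.626038  f(a)=+2.087e-03  f'(a)=-1.701e-01  a ← 84.301651 − (+2.087e-03/-1.701e-01) = 84.313924
iter 3: u=0.625946  f(a)=+4.675e-07  f'(a)=-1.700e-01  a ← 84.313924 − (+4.675e-07/-1.700e-01) = 84.313927
iter 4: u=0.625946  f(a)=+2.842e-14  f'(a)=-1.700e-01  a ← 84.313927 − (+2.842e-14/-1.700e-01) = 84.313927
converged: |Δa| < 1e-12 after 4 iterations
sag = a·(cosh(S/(2a)) − 1) = 84.313927·(cosh(0.625946) − 1) = 17.063875
T_max/T_min = cosh(S/(2a)) = 1.202385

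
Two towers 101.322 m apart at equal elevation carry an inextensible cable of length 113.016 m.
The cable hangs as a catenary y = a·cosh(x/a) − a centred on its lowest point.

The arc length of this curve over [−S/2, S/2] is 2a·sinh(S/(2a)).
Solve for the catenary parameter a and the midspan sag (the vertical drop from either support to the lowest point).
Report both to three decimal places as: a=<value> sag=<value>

a=61.906 sag=21.912

seed: a₀ = √(S³/(24(L−S))) = √(101.322³/(24·11.694)) = 60.879134
iter 1: u=0.832157  f(a)=+4.116e-01  f'(a)=-4.114e-01  a ← 60.879134 − (+4.116e-01/-4.114e-01) = 61.879610
iter 2: u=0.818703  f(a)=+1.037e-02  f'(a)=-3.910e-01  a ← 61.879610 − (+1.037e-02/-3.910e-01) = 61.906126
iter 3: u=0.818352  f(a)=+6.951e-06  f'(a)=-3.904e-01  a ← 61.906126 − (+6.951e-06/-3.904e-01) = 61.906144
iter 4: u=0.818352  f(a)=+3.141e-12  f'(a)=-3.904e-01  a ← 61.906144 − (+3.141e-12/-3.904e-01) = 61.906144
converged: |Δa| < 1e-12 after 4 iterations
sag = a·(cosh(S/(2a)) − 1) = 61.906144·(cosh(0.818352) − 1) = 21.912259
T_max/T_min = cosh(S/(2a)) = 1.353959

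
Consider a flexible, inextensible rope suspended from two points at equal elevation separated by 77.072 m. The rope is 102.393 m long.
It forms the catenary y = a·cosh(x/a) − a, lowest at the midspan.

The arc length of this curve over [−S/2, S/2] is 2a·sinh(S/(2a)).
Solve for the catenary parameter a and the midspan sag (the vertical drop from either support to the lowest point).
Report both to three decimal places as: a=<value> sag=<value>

seed: a₀ = √(S³/(24(L−S))) = √(77.072³/(24·25.321)) = 27.447254
iter 1: u=1.404002  f(a)=+2.616e+00  f'(a)=-2.235e+00  a ← 27.447254 − (+2.616e+00/-2.235e+00) = 28.617578
iter 2: u=1.346585  f(a)=+1.766e-01  f'(a)=-1.943e+00  a ← 28.617578 − (+1.766e-01/-1.943e+00) = 28.708491
iter 3: u=1.342321  f(a)=+9.340e-04  f'(a)=-1.922e+00  a ← 28.708491 − (+9.340e-04/-1.922e+00) = 28.708977
iter 4: u=1.342298  f(a)=+2.643e-08  f'(a)=-1.922e+00  a ← 28.708977 − (+2.643e-08/-1.922e+00) = 28.708977
iter 5: u=1.342298  f(a)=+1.421e-14  f'(a)=-1.922e+00  a ← 28.708977 − (+1.421e-14/-1.922e+00) = 28.708977
converged: |Δa| < 1e-12 after 5 iterations
sag = a·(cosh(S/(2a)) − 1) = 28.708977·(cosh(1.342298) − 1) = 29.987590
T_max/T_min = cosh(S/(2a)) = 2.044537

a=28.709 sag=29.988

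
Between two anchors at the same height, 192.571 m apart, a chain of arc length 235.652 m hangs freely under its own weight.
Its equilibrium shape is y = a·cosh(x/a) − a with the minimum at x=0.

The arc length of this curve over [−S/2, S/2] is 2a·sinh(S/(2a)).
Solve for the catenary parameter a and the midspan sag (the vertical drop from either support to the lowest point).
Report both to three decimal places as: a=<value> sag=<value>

a=85.763 sag=59.970

seed: a₀ = √(S³/(24(L−S))) = √(192.571³/(24·43.081)) = 83.107041
iter 1: u=1.158572  f(a)=+2.986e+00  f'(a)=-1.183e+00  a ← 83.107041 − (+2.986e+00/-1.183e+00) = 85.631224
iter 2: u=1.124420  f(a)=+1.414e-01  f'(a)=-1.073e+00  a ← 85.631224 − (+1.414e-01/-1.073e+00) = 85.763005
iter 3: u=1.122693  f(a)=+3.522e-04  f'(a)=-1.068e+00  a ← 85.763005 − (+3.522e-04/-1.068e+00) = 85.763335
iter 4: u=1.122688  f(a)=+2.197e-09  f'(a)=-1.068e+00  a ← 85.763335 − (+2.197e-09/-1.068e+00) = 85.763335
iter 5: u=1.122688  f(a)=+2.842e-14  f'(a)=-1.068e+00  a ← 85.763335 − (+2.842e-14/-1.068e+00) = 85.763335
converged: |Δa| < 1e-12 after 5 iterations
sag = a·(cosh(S/(2a)) − 1) = 85.763335·(cosh(1.122688) − 1) = 59.970381
T_max/T_min = cosh(S/(2a)) = 1.699254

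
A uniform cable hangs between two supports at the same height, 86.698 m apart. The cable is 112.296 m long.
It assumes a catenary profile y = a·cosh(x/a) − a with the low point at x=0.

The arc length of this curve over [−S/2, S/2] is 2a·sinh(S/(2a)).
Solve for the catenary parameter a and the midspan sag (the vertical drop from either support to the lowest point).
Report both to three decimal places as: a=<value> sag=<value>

seed: a₀ = √(S³/(24(L−S))) = √(86.698³/(24·25.598)) = 32.569042
iter 1: u=1.330988  f(a)=+2.365e+00  f'(a)=-1.869e+00  a ← 32.569042 − (+2.365e+00/-1.869e+00) = 33.834912
iter 2: u=1.281191  f(a)=+1.449e-01  f'(a)=-1.646e+00  a ← 33.834912 − (+1.449e-01/-1.646e+00) = 33.922940
iter 3: u=1.277867  f(a)=+6.222e-04  f'(a)=-1.632e+00  a ← 33.922940 − (+6.222e-04/-1.632e+00) = 33.923322
iter 4: u=1.277852  f(a)=+1.158e-08  f'(a)=-1.632e+00  a ← 33.923322 − (+1.158e-08/-1.632e+00) = 33.923322
iter 5: u=1.277852  f(a)=+1.421e-14  f'(a)=-1.632e+00  a ← 33.923322 − (+1.421e-14/-1.632e+00) = 33.923322
converged: |Δa| < 1e-12 after 5 iterations
sag = a·(cosh(S/(2a)) − 1) = 33.923322·(cosh(1.277852) − 1) = 31.676904
T_max/T_min = cosh(S/(2a)) = 1.933780

a=33.923 sag=31.677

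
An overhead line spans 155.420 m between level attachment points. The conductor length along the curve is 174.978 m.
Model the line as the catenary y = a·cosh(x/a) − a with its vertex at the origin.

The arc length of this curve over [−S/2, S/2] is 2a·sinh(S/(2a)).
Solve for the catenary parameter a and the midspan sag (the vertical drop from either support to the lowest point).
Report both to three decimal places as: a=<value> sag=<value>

a=91.073 sag=35.215

seed: a₀ = √(S³/(24(L−S))) = √(155.420³/(24·19.558)) = 89.431912
iter 1: u=0.868929  f(a)=+7.518e-01  f'(a)=-4.713e-01  a ← 89.431912 − (+7.518e-01/-4.713e-01) = 91.026966
iter 2: u=0.853703  f(a)=+2.058e-02  f'(a)=-4.458e-01  a ← 91.026966 − (+2.058e-02/-4.458e-01) = 91.073137
iter 3: u=0.853270  f(a)=+1.639e-05  f'(a)=-4.451e-01  a ← 91.073137 − (+1.639e-05/-4.451e-01) = 91.073173
iter 4: u=0.853270  f(a)=+1.040e-11  f'(a)=-4.451e-01  a ← 91.073173 − (+1.040e-11/-4.451e-01) = 91.073173
converged: |Δa| < 1e-12 after 4 iterations
sag = a·(cosh(S/(2a)) − 1) = 91.073173·(cosh(0.853270) − 1) = 35.214783
T_max/T_min = cosh(S/(2a)) = 1.386665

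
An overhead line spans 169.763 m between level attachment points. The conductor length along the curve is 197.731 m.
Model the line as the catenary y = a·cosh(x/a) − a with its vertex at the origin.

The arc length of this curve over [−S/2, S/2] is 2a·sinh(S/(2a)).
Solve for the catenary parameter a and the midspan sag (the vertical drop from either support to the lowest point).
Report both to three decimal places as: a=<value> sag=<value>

seed: a₀ = √(S³/(24(L−S))) = √(169.763³/(24·27.968)) = 85.374512
iter 1: u=0.994225  f(a)=+1.415e+00  f'(a)=-7.223e-01  a ← 85.374512 − (+1.415e+00/-7.223e-01) = 87.333983
iter 2: u=0.971918  f(a)=+5.019e-02  f'(a)=-6.719e-01  a ← 87.333983 − (+5.019e-02/-6.719e-01) = 87.408686
iter 3: u=0.971088  f(a)=+6.826e-05  f'(a)=-6.700e-01  a ← 87.408686 − (+6.826e-05/-6.700e-01) = 87.408788
iter 4: u=0.971087  f(a)=+1.267e-10  f'(a)=-6.700e-01  a ← 87.408788 − (+1.267e-10/-6.700e-01) = 87.408788
iter 5: u=0.971087  f(a)=-2.842e-14  f'(a)=-6.700e-01  a ← 87.408788 − (-2.842e-14/-6.700e-01) = 87.408788
converged: |Δa| < 1e-12 after 5 iterations
sag = a·(cosh(S/(2a)) − 1) = 87.408788·(cosh(0.971087) − 1) = 44.555917
T_max/T_min = cosh(S/(2a)) = 1.509742

a=87.409 sag=44.556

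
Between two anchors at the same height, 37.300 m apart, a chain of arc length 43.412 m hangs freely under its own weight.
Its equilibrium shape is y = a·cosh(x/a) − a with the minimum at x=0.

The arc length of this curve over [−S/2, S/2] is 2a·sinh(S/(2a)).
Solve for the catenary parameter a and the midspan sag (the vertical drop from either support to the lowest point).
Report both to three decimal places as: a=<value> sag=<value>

seed: a₀ = √(S³/(24(L−S))) = √(37.300³/(24·6.112)) = 18.809011
iter 1: u=0.991546  f(a)=+3.076e-01  f'(a)=-7.161e-01  a ← 18.809011 − (+3.076e-01/-7.161e-01) = 19.238549
iter 2: u=0.969408  f(a)=+1.085e-02  f'(a)=-6.664e-01  a ← 19.238549 − (+1.085e-02/-6.664e-01) = 19.254835
iter 3: u=0.968588  f(a)=+1.460e-05  f'(a)=-6.646e-01  a ← 19.254835 − (+1.460e-05/-6.646e-01) = 19.254857
iter 4: u=0.968587  f(a)=+2.653e-11  f'(a)=-6.646e-01  a ← 19.254857 − (+2.653e-11/-6.646e-01) = 19.254857
iter 5: u=0.968587  f(a)=-7.105e-15  f'(a)=-6.646e-01  a ← 19.254857 − (-7.105e-15/-6.646e-01) = 19.254857
converged: |Δa| < 1e-12 after 5 iterations
sag = a·(cosh(S/(2a)) − 1) = 19.254857·(cosh(0.968587) − 1) = 9.760655
T_max/T_min = cosh(S/(2a)) = 1.506919

a=19.255 sag=9.761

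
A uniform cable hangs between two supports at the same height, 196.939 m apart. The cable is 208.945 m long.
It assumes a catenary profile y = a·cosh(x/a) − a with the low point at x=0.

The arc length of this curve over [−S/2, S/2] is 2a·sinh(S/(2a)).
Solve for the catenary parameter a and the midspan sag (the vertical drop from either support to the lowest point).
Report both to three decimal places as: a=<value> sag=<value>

a=164.283 sag=30.405

seed: a₀ = √(S³/(24(L−S))) = √(196.939³/(24·12.006)) = 162.814396
iter 1: u=0.604796  f(a)=+2.215e-01  f'(a)=-1.529e-01  a ← 162.814396 − (+2.215e-01/-1.529e-01) = 164.262608
iter 2: u=0.599464  f(a)=+2.990e-03  f'(a)=-1.488e-01  a ← 164.262608 − (+2.990e-03/-1.488e-01) = 164.282697
iter 3: u=0.599391  f(a)=+5.614e-07  f'(a)=-1.488e-01  a ← 164.282697 − (+5.614e-07/-1.488e-01) = 164.282701
iter 4: u=0.599391  f(a)=-2.842e-14  f'(a)=-1.488e-01  a ← 164.282701 − (-2.842e-14/-1.488e-01) = 164.282701
converged: |Δa| < 1e-12 after 4 iterations
sag = a·(cosh(S/(2a)) − 1) = 164.282701·(cosh(0.599391) − 1) = 30.405021
T_max/T_min = cosh(S/(2a)) = 1.185077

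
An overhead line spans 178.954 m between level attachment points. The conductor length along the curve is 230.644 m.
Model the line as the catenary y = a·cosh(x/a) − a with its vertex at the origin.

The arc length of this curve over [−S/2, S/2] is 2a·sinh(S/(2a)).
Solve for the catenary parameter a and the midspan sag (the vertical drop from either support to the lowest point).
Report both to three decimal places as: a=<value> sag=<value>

a=70.736 sag=64.552

seed: a₀ = √(S³/(24(L−S))) = √(178.954³/(24·51.690)) = 67.967802
iter 1: u=1.316462  f(a)=+4.668e+00  f'(a)=-1.801e+00  a ← 67.967802 − (+4.668e+00/-1.801e+00) = 70.559283
iter 2: u=1.268111  f(a)=+2.803e-01  f'(a)=-1.591e+00  a ← 70.559283 − (+2.803e-01/-1.591e+00) = 70.735444
iter 3: u=1.264953  f(a)=+1.153e-03  f'(a)=-1.578e+00  a ← 70.735444 − (+1.153e-03/-1.578e+00) = 70.736174
iter 4: u=1.264940  f(a)=+1.969e-08  f'(a)=-1.578e+00  a ← 70.736174 − (+1.969e-08/-1.578e+00) = 70.736174
iter 5: u=1.264940  f(a)=+0.000e+00  f'(a)=-1.578e+00  a ← 70.736174 − (+0.000e+00/-1.578e+00) = 70.736174
converged: |Δa| < 1e-12 after 5 iterations
sag = a·(cosh(S/(2a)) − 1) = 70.736174·(cosh(1.264940) − 1) = 64.551556
T_max/T_min = cosh(S/(2a)) = 1.912568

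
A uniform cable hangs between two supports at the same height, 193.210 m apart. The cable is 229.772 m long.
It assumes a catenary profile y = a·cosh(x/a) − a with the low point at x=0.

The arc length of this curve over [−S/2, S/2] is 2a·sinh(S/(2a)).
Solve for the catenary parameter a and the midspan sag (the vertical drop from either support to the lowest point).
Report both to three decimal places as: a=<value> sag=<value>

seed: a₀ = √(S³/(24(L−S))) = √(193.210³/(24·36.562)) = 90.661689
iter 1: u=1.065555  f(a)=+2.133e+00  f'(a)=-9.019e-01  a ← 90.661689 − (+2.133e+00/-9.019e-01) = 93.026226
iter 2: u=1.038471  f(a)=+8.628e-02  f'(a)=-8.303e-01  a ← 93.026226 − (+8.628e-02/-8.303e-01) = 93.130143
iter 3: u=1.037312  f(a)=+1.544e-04  f'(a)=-8.273e-01  a ← 93.130143 − (+1.544e-04/-8.273e-01) = 93.130330
iter 4: u=1.037310  f(a)=+4.965e-10  f'(a)=-8.273e-01  a ← 93.130330 − (+4.965e-10/-8.273e-01) = 93.130330
iter 5: u=1.037310  f(a)=-2.842e-14  f'(a)=-8.273e-01  a ← 93.130330 − (-2.842e-14/-8.273e-01) = 93.130330
converged: |Δa| < 1e-12 after 5 iterations
sag = a·(cosh(S/(2a)) − 1) = 93.130330·(cosh(1.037310) − 1) = 54.761696
T_max/T_min = cosh(S/(2a)) = 1.588011

a=93.130 sag=54.762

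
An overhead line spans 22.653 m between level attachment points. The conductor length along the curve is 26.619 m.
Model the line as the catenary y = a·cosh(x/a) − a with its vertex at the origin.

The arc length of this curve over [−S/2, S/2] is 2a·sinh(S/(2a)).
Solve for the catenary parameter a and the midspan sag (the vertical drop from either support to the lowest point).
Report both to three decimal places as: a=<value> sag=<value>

seed: a₀ = √(S³/(24(L−S))) = √(22.653³/(24·3.966)) = 11.051128
iter 1: u=1.024918  f(a)=+2.136e-01  f'(a)=-7.960e-01  a ← 11.051128 − (+2.136e-01/-7.960e-01) = 11.319448
iter 2: u=1.000623  f(a)=+8.026e-03  f'(a)=-7.372e-01  a ← 11.319448 − (+8.026e-03/-7.372e-01) = 11.330335
iter 3: u=0.999662  f(a)=+1.231e-05  f'(a)=-7.350e-01  a ← 11.330335 − (+1.231e-05/-7.350e-01) = 11.330352
iter 4: u=0.999660  f(a)=+2.908e-11  f'(a)=-7.350e-01  a ← 11.330352 − (+2.908e-11/-7.350e-01) = 11.330352
iter 5: u=0.999660  f(a)=+7.105e-15  f'(a)=-7.350e-01  a ← 11.330352 − (+7.105e-15/-7.350e-01) = 11.330352
converged: |Δa| < 1e-12 after 5 iterations
sag = a·(cosh(S/(2a)) − 1) = 11.330352·(cosh(0.999660) − 1) = 6.148769
T_max/T_min = cosh(S/(2a)) = 1.542681

a=11.330 sag=6.149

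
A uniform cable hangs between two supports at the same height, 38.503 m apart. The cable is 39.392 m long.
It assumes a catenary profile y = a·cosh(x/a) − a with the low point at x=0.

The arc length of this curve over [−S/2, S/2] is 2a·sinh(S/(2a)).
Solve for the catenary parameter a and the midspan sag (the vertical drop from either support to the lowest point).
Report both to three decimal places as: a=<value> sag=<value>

seed: a₀ = √(S³/(24(L−S))) = √(38.503³/(24·0.889)) = 51.723196
iter 1: u=0.372202  f(a)=+6.178e-03  f'(a)=-3.485e-02  a ← 51.723196 − (+6.178e-03/-3.485e-02) = 51.900457
iter 2: u=0.370931  f(a)=+3.190e-05  f'(a)=-3.449e-02  a ← 51.900457 − (+3.190e-05/-3.449e-02) = 51.901381
iter 3: u=0.370925  f(a)=+8.606e-10  f'(a)=-3.449e-02  a ← 51.901381 − (+8.606e-10/-3.449e-02) = 51.901382
iter 4: u=0.370925  f(a)=+0.000e+00  f'(a)=-3.449e-02  a ← 51.901382 − (+0.000e+00/-3.449e-02) = 51.901382
converged: |Δa| < 1e-12 after 4 iterations
sag = a·(cosh(S/(2a)) − 1) = 51.901382·(cosh(0.370925) − 1) = 3.611552
T_max/T_min = cosh(S/(2a)) = 1.069585

a=51.901 sag=3.612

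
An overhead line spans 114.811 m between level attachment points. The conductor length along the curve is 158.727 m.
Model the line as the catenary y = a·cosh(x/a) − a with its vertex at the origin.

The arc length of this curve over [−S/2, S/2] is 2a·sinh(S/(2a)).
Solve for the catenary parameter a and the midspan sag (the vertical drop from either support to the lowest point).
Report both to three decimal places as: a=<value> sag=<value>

a=39.900 sag=48.929

seed: a₀ = √(S³/(24(L−S))) = √(114.811³/(24·43.916)) = 37.892935
iter 1: u=1.514939  f(a)=+5.324e+00  f'(a)=-2.895e+00  a ← 37.892935 − (+5.324e+00/-2.895e+00) = 39.731659
iter 2: u=1.444830  f(a)=+4.120e-01  f'(a)=-2.463e+00  a ← 39.731659 − (+4.120e-01/-2.463e+00) = 39.898944
iter 3: u=1.438772  f(a)=+2.926e-03  f'(a)=-2.428e+00  a ← 39.898944 − (+2.926e-03/-2.428e+00) = 39.900149
iter 4: u=1.438729  f(a)=+1.498e-07  f'(a)=-2.428e+00  a ← 39.900149 − (+1.498e-07/-2.428e+00) = 39.900149
iter 5: u=1.438729  f(a)=+2.842e-14  f'(a)=-2.428e+00  a ← 39.900149 − (+2.842e-14/-2.428e+00) = 39.900149
converged: |Δa| < 1e-12 after 5 iterations
sag = a·(cosh(S/(2a)) − 1) = 39.900149·(cosh(1.438729) − 1) = 48.928827
T_max/T_min = cosh(S/(2a)) = 2.226282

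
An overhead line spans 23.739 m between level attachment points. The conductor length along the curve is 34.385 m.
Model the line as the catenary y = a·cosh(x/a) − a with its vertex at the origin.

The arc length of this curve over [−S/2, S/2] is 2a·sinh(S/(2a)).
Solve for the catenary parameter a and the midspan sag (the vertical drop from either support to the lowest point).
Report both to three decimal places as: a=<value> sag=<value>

a=7.680 sag=11.150

seed: a₀ = √(S³/(24(L−S))) = √(23.739³/(24·10.646)) = 7.235937
iter 1: u=1.640354  f(a)=+1.528e+00  f'(a)=-3.814e+00  a ← 7.235937 − (+1.528e+00/-3.814e+00) = 7.636422
iter 2: u=1.554327  f(a)=+1.360e-01  f'(a)=-3.163e+00  a ← 7.636422 − (+1.360e-01/-3.163e+00) = 7.679418
iter 3: u=1.545625  f(a)=+1.310e-03  f'(a)=-3.102e+00  a ← 7.679418 − (+1.310e-03/-3.102e+00) = 7.679841
iter 4: u=1.545540  f(a)=+1.243e-07  f'(a)=-3.102e+00  a ← 7.679841 − (+1.243e-07/-3.102e+00) = 7.679841
iter 5: u=1.545540  f(a)=+0.000e+00  f'(a)=-3.102e+00  a ← 7.679841 − (+0.000e+00/-3.102e+00) = 7.679841
converged: |Δa| < 1e-12 after 5 iterations
sag = a·(cosh(S/(2a)) − 1) = 7.679841·(cosh(1.545540) − 1) = 11.149976
T_max/T_min = cosh(S/(2a)) = 2.451850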